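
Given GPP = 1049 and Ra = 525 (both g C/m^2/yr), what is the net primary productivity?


NPP = GPP - Ra = 1049 - 525 = 524 g C/m^2/yr

524 g C/m^2/yr


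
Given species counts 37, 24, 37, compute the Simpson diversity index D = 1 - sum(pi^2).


Total N = 37 + 24 + 37 = 98
Per-species terms:
  p = 37/98 = 0.377551; p^2 = 0.377551^2 = 0.142545
  p = 24/98 = 0.244898; p^2 = 0.244898^2 = 0.059975
  p = 37/98 = 0.377551; p^2 = 0.377551^2 = 0.142545
sum(p^2) = 0.142545 + 0.059975 + 0.142545 = 0.345065
D = 1 - 0.345065 = 0.654935 ≈ 0.6549

0.6549


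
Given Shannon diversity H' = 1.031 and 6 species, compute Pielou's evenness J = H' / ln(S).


ln(6) = 1.79176
J = H' / ln(S) = 1.031 / 1.79176 = 0.575412 ≈ 0.5754

0.5754


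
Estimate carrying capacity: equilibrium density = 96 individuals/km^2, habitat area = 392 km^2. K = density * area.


K = 96 * 392 = 37632 individuals

37632 individuals


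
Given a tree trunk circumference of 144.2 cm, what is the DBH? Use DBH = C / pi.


DBH = C / pi = 144.2 / 3.141593 = 45.9003 ≈ 45.90 cm

45.90 cm


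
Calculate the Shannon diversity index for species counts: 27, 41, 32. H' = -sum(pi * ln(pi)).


Total N = 27 + 41 + 32 = 100
Per-species terms:
  p = 27/100 = 0.270000; ln(p) = -1.309333; p*ln(p) = 0.270000 * (-1.309333) = -0.353520
  p = 41/100 = 0.410000; ln(p) = -0.891598; p*ln(p) = 0.410000 * (-0.891598) = -0.365555
  p = 32/100 = 0.320000; ln(p) = -1.139434; p*ln(p) = 0.320000 * (-1.139434) = -0.364619
sum(p*ln(p)) = (-0.353520) + (-0.365555) + (-0.364619) = -1.083694
H' = -(-1.083694) = 1.083694 ≈ 1.0837

1.0837


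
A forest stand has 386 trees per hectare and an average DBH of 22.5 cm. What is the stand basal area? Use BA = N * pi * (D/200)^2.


(D/200)^2 = (22.5/200)^2 = 0.1125^2 = 0.01265625
Individual BA = 3.141593 * 0.01265625 = 0.0397608 m^2
Stand BA = 386 * 0.0397608 = 15.3477 ≈ 15.35 m^2/ha

15.35 m^2/ha


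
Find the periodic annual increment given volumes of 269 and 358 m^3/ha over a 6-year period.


PAI = (V2 - V1) / period = (358 - 269) / 6 = 89 / 6 = 14.8333 ≈ 14.83 m^3/ha/yr

14.83 m^3/ha/yr


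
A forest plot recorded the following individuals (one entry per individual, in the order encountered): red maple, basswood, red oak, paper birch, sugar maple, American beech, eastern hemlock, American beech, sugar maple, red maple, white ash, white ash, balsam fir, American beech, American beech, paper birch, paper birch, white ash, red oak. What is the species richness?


Total individuals logged = 19
Distinct species (count of individuals): red maple (2), basswood (1), red oak (2), paper birch (3), sugar maple (2), American beech (4), eastern hemlock (1), white ash (3), balsam fir (1)
Species richness = number of distinct species = 9

9


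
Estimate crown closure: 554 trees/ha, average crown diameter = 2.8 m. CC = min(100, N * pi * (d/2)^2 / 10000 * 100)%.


(d/2)^2 = (2.8/2)^2 = 1.4^2 = 1.96
Crown area = 3.141593 * 1.96 = 6.15752 m^2
N * area / 10000 * 100 = 554 * 6.15752 / 10000 * 100 = 34.1127
CC = min(100, 34.1127) = 34.1127 ≈ 34.1%

34.1%


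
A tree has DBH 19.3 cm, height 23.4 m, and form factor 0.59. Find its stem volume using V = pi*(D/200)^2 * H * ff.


(D/200)^2 = (19.3/200)^2 = 0.0965^2 = 0.00931225
BA = 3.141593 * 0.00931225 = 0.0292553 m^2
V = 0.0292553 * 23.4 * 0.59 = 0.403899 ≈ 0.404 m^3

0.404 m^3


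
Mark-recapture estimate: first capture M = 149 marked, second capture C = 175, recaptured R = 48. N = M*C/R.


N = M * C / R = 149 * 175 / 48 = 26075 / 48 = 543.23 ≈ 543

543 individuals


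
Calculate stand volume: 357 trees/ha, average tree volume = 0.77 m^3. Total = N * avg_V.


V_stand = 357 * 0.77 = 274.89 ≈ 274.9 m^3/ha

274.9 m^3/ha


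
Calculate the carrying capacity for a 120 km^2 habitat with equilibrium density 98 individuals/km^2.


K = 98 * 120 = 11760 individuals

11760 individuals


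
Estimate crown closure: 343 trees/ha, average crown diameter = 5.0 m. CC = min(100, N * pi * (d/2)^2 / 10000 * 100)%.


(d/2)^2 = (5.0/2)^2 = 2.5^2 = 6.25
Crown area = 3.141593 * 6.25 = 19.6350 m^2
N * area / 10000 * 100 = 343 * 19.6350 / 10000 * 100 = 67.3481
CC = min(100, 67.3481) = 67.3481 ≈ 67.3%

67.3%


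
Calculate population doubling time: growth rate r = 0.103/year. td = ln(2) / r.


td = ln(2) / 0.103 = 0.693147 / 0.103 = 6.72958 ≈ 6.7 years

6.7 years


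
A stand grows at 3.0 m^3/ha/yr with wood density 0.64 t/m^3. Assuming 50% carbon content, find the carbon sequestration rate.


C = 3.0 * 0.64 * 0.5 = 0.96 t C/ha/yr

0.96 t C/ha/yr


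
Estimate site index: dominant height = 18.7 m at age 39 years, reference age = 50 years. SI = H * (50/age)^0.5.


50/39 = 1.28205
(1.28205)^0.5 = 1.13228
SI = 18.7 * 1.13228 = 21.1736 ≈ 21.2 m

21.2 m


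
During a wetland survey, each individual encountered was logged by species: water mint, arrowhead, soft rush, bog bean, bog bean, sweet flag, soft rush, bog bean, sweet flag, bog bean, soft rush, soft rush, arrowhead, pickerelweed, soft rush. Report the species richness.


Total individuals logged = 15
Distinct species (count of individuals): water mint (1), arrowhead (2), soft rush (5), bog bean (4), sweet flag (2), pickerelweed (1)
Species richness = number of distinct species = 6

6


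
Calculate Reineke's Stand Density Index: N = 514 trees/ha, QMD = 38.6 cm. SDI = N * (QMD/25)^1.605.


QMD/25 = 38.6/25 = 1.544
(1.544)^1.605 = exp(1.605 * ln(1.544)) = exp(1.605 * 0.434376) = exp(0.697173) = 2.00807
SDI = 514 * 2.00807 = 1032.15 ≈ 1032

1032


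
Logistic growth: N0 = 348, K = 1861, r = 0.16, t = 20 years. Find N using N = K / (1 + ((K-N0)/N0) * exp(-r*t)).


(K - N0)/N0 = (1861 - 348)/348 = 1513/348 = 4.34770
r*t = 0.16 * 20 = 3.2; exp(-3.2) = 0.0407622
4.34770 * 0.0407622 = 0.177222
1 + 0.177222 = 1.17722
N = 1861 / 1.17722 = 1580.84 ≈ 1581

1581


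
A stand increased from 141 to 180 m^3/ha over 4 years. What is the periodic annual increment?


PAI = (V2 - V1) / period = (180 - 141) / 4 = 39 / 4 = 9.75 m^3/ha/yr

9.75 m^3/ha/yr


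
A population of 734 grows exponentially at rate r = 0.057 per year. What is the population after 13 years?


r*t = 0.057 * 13 = 0.741
exp(0.741) = 2.09803
N = 734 * 2.09803 = 1539.95 ≈ 1540

1540


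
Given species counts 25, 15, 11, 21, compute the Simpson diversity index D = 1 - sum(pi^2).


Total N = 25 + 15 + 11 + 21 = 72
Per-species terms:
  p = 25/72 = 0.347222; p^2 = 0.347222^2 = 0.120563
  p = 15/72 = 0.208333; p^2 = 0.208333^2 = 0.043403
  p = 11/72 = 0.152778; p^2 = 0.152778^2 = 0.023341
  p = 21/72 = 0.291667; p^2 = 0.291667^2 = 0.085070
sum(p^2) = 0.120563 + 0.043403 + 0.023341 + 0.085070 = 0.272377
D = 1 - 0.272377 = 0.727623 ≈ 0.7276

0.7276


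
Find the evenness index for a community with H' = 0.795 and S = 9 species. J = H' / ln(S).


ln(9) = 2.19722
J = H' / ln(S) = 0.795 / 2.19722 = 0.361821 ≈ 0.3618

0.3618


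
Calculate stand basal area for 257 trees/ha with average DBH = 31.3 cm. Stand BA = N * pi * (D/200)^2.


(D/200)^2 = (31.3/200)^2 = 0.1565^2 = 0.02449225
Individual BA = 3.141593 * 0.02449225 = 0.0769447 m^2
Stand BA = 257 * 0.0769447 = 19.7748 ≈ 19.77 m^2/ha

19.77 m^2/ha


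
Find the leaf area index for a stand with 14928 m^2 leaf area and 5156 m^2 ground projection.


LAI = 14928 / 5156 = 2.8953 ≈ 2.90

2.90


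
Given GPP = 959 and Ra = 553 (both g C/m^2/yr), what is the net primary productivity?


NPP = GPP - Ra = 959 - 553 = 406 g C/m^2/yr

406 g C/m^2/yr


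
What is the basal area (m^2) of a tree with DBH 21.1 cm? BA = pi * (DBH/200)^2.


D/200 = 21.1/200 = 0.1055 m
(D/200)^2 = 0.1055^2 = 0.01113025
BA = 3.141593 * 0.01113025 = 0.0349667 ≈ 0.0350 m^2

0.0350 m^2


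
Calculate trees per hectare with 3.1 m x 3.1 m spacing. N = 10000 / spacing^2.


N = 10000 / 3.1^2 = 10000 / 9.61 = 1040.58 ≈ 1041 trees/ha

1041 trees/ha


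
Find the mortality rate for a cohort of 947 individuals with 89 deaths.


Mortality rate = 89 / 947 = 0.093981 ≈ 0.0940

0.0940


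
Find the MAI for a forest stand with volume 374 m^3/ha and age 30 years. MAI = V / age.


MAI = 374 / 30 = 12.4667 ≈ 12.47 m^3/ha/yr

12.47 m^3/ha/yr


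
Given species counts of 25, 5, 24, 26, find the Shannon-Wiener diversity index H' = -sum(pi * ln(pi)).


Total N = 25 + 5 + 24 + 26 = 80
Per-species terms:
  p = 25/80 = 0.312500; ln(p) = -1.163151; p*ln(p) = 0.312500 * (-1.163151) = -0.363485
  p = 5/80 = 0.062500; ln(p) = -2.772589; p*ln(p) = 0.062500 * (-2.772589) = -0.173287
  p = 24/80 = 0.300000; ln(p) = -1.203973; p*ln(p) = 0.300000 * (-1.203973) = -0.361192
  p = 26/80 = 0.325000; ln(p) = -1.123930; p*ln(p) = 0.325000 * (-1.123930) = -0.365277
sum(p*ln(p)) = (-0.363485) + (-0.173287) + (-0.361192) + (-0.365277) = -1.263241
H' = -(-1.263241) = 1.263241 ≈ 1.2632

1.2632


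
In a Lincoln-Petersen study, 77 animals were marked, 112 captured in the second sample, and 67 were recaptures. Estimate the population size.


N = M * C / R = 77 * 112 / 67 = 8624 / 67 = 128.72 ≈ 129

129 individuals


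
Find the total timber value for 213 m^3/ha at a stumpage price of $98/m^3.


Value = 213 * 98 = $20874/ha

$20874/ha


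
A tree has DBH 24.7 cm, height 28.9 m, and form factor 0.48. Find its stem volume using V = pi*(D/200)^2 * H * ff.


(D/200)^2 = (24.7/200)^2 = 0.1235^2 = 0.01525225
BA = 3.141593 * 0.01525225 = 0.0479164 m^2
V = 0.0479164 * 28.9 * 0.48 = 0.664696 ≈ 0.665 m^3

0.665 m^3


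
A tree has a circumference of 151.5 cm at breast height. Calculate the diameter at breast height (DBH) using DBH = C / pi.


DBH = C / pi = 151.5 / 3.141593 = 48.2239 ≈ 48.22 cm

48.22 cm


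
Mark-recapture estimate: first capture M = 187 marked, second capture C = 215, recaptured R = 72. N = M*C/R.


N = M * C / R = 187 * 215 / 72 = 40205 / 72 = 558.40 ≈ 558

558 individuals


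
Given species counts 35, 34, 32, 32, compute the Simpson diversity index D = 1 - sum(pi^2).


Total N = 35 + 34 + 32 + 32 = 133
Per-species terms:
  p = 35/133 = 0.263158; p^2 = 0.263158^2 = 0.069252
  p = 34/133 = 0.255639; p^2 = 0.255639^2 = 0.065351
  p = 32/133 = 0.240602; p^2 = 0.240602^2 = 0.057889
  p = 32/133 = 0.240602; p^2 = 0.240602^2 = 0.057889
sum(p^2) = 0.069252 + 0.065351 + 0.057889 + 0.057889 = 0.250381
D = 1 - 0.250381 = 0.749619 ≈ 0.7496

0.7496


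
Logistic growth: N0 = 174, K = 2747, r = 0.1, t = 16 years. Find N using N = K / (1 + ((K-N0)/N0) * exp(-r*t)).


(K - N0)/N0 = (2747 - 174)/174 = 2573/174 = 14.7874
r*t = 0.1 * 16 = 1.6; exp(-1.6) = 0.201897
14.7874 * 0.201897 = 2.98553
1 + 2.98553 = 3.98553
N = 2747 / 3.98553 = 689.243 ≈ 689

689


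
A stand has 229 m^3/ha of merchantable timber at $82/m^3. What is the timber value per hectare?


Value = 229 * 82 = $18778/ha

$18778/ha


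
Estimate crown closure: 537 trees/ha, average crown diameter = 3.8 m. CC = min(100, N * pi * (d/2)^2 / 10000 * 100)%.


(d/2)^2 = (3.8/2)^2 = 1.9^2 = 3.61
Crown area = 3.141593 * 3.61 = 11.3412 m^2
N * area / 10000 * 100 = 537 * 11.3412 / 10000 * 100 = 60.9022
CC = min(100, 60.9022) = 60.9022 ≈ 60.9%

60.9%


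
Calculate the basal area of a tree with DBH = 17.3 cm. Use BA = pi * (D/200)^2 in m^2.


D/200 = 17.3/200 = 0.0865 m
(D/200)^2 = 0.0865^2 = 0.00748225
BA = 3.141593 * 0.00748225 = 0.0235062 ≈ 0.0235 m^2

0.0235 m^2


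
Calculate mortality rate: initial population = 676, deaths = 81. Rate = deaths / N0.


Mortality rate = 81 / 676 = 0.119822 ≈ 0.1198

0.1198


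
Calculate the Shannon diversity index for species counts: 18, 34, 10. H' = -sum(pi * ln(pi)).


Total N = 18 + 34 + 10 = 62
Per-species terms:
  p = 18/62 = 0.290323; ln(p) = -1.236761; p*ln(p) = 0.290323 * (-1.236761) = -0.359060
  p = 34/62 = 0.548387; ln(p) = -0.600774; p*ln(p) = 0.548387 * (-0.600774) = -0.329457
  p = 10/62 = 0.161290; ln(p) = -1.824551; p*ln(p) = 0.161290 * (-1.824551) = -0.294282
sum(p*ln(p)) = (-0.359060) + (-0.329457) + (-0.294282) = -0.982799
H' = -(-0.982799) = 0.982799 ≈ 0.9828

0.9828


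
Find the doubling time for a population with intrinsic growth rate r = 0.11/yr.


td = ln(2) / 0.11 = 0.693147 / 0.11 = 6.30134 ≈ 6.3 years

6.3 years


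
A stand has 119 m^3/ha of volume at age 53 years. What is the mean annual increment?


MAI = 119 / 53 = 2.2453 ≈ 2.25 m^3/ha/yr

2.25 m^3/ha/yr


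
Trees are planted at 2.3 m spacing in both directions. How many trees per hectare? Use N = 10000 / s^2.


N = 10000 / 2.3^2 = 10000 / 5.29 = 1890.36 ≈ 1890 trees/ha

1890 trees/ha


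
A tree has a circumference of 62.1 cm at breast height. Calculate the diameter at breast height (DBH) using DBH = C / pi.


DBH = C / pi = 62.1 / 3.141593 = 19.7670 ≈ 19.77 cm

19.77 cm


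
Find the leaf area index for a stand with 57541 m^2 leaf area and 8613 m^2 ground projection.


LAI = 57541 / 8613 = 6.6807 ≈ 6.68

6.68


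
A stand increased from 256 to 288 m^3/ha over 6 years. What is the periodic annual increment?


PAI = (V2 - V1) / period = (288 - 256) / 6 = 32 / 6 = 5.3333 ≈ 5.33 m^3/ha/yr

5.33 m^3/ha/yr


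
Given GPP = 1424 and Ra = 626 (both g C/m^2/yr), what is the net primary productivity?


NPP = GPP - Ra = 1424 - 626 = 798 g C/m^2/yr

798 g C/m^2/yr


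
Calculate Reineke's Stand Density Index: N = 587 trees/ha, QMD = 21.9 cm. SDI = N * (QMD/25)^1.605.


QMD/25 = 21.9/25 = 0.876
(0.876)^1.605 = exp(1.605 * ln(0.876)) = exp(1.605 * (-0.132389)) = exp(-0.212484) = 0.808573
SDI = 587 * 0.808573 = 474.632 ≈ 475

475


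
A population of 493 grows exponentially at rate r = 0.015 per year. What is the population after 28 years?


r*t = 0.015 * 28 = 0.42
exp(0.42) = 1.52196
N = 493 * 1.52196 = 750.326 ≈ 750

750


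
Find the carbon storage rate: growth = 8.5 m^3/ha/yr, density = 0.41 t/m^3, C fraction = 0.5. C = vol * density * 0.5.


C = 8.5 * 0.41 * 0.5 = 1.7425 ≈ 1.74 t C/ha/yr

1.74 t C/ha/yr


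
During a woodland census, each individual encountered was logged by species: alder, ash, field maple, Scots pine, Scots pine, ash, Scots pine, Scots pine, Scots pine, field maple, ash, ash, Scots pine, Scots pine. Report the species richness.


Total individuals logged = 14
Distinct species (count of individuals): alder (1), ash (4), field maple (2), Scots pine (7)
Species richness = number of distinct species = 4

4


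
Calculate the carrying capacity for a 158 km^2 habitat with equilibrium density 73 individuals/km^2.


K = 73 * 158 = 11534 individuals

11534 individuals


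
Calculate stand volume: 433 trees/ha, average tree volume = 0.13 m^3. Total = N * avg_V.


V_stand = 433 * 0.13 = 56.29 ≈ 56.3 m^3/ha

56.3 m^3/ha


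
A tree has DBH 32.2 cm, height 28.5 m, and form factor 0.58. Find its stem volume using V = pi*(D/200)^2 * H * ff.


(D/200)^2 = (32.2/200)^2 = 0.161^2 = 0.025921
BA = 3.141593 * 0.025921 = 0.0814332 m^2
V = 0.0814332 * 28.5 * 0.58 = 1.34609 ≈ 1.346 m^3

1.346 m^3


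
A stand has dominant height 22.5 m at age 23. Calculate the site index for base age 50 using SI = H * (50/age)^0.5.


50/23 = 2.17391
(2.17391)^0.5 = 1.47442
SI = 22.5 * 1.47442 = 33.1745 ≈ 33.2 m

33.2 m


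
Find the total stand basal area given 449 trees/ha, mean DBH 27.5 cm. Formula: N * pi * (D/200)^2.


(D/200)^2 = (27.5/200)^2 = 0.1375^2 = 0.01890625
Individual BA = 3.141593 * 0.01890625 = 0.0593957 m^2
Stand BA = 449 * 0.0593957 = 26.6687 ≈ 26.67 m^2/ha

26.67 m^2/ha


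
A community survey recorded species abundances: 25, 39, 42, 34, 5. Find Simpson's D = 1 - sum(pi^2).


Total N = 25 + 39 + 42 + 34 + 5 = 145
Per-species terms:
  p = 25/145 = 0.172414; p^2 = 0.172414^2 = 0.029727
  p = 39/145 = 0.268966; p^2 = 0.268966^2 = 0.072343
  p = 42/145 = 0.289655; p^2 = 0.289655^2 = 0.083900
  p = 34/145 = 0.234483; p^2 = 0.234483^2 = 0.054982
  p = 5/145 = 0.034483; p^2 = 0.034483^2 = 0.001189
sum(p^2) = 0.029727 + 0.072343 + 0.083900 + 0.054982 + 0.001189 = 0.242141
D = 1 - 0.242141 = 0.757859 ≈ 0.7579

0.7579


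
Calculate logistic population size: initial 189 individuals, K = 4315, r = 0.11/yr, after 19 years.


(K - N0)/N0 = (4315 - 189)/189 = 4126/189 = 21.8307
r*t = 0.11 * 19 = 2.09; exp(-2.09) = 0.123687
21.8307 * 0.123687 = 2.70017
1 + 2.70017 = 3.70017
N = 4315 / 3.70017 = 1166.16 ≈ 1166

1166


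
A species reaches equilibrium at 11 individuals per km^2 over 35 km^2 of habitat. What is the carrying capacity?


K = 11 * 35 = 385 individuals

385 individuals


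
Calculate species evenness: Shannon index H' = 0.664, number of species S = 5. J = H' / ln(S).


ln(5) = 1.60944
J = H' / ln(S) = 0.664 / 1.60944 = 0.412566 ≈ 0.4126

0.4126


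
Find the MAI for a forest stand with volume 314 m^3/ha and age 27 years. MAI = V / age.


MAI = 314 / 27 = 11.6296 ≈ 11.63 m^3/ha/yr

11.63 m^3/ha/yr


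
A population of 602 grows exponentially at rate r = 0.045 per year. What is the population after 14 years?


r*t = 0.045 * 14 = 0.63
exp(0.63) = 1.87761
N = 602 * 1.87761 = 1130.32 ≈ 1130

1130


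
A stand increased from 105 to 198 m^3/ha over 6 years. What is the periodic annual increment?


PAI = (V2 - V1) / period = (198 - 105) / 6 = 93 / 6 = 15.50 m^3/ha/yr

15.50 m^3/ha/yr


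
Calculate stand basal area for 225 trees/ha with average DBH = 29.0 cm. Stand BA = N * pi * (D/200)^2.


(D/200)^2 = (29.0/200)^2 = 0.145^2 = 0.021025
Individual BA = 3.141593 * 0.021025 = 0.0660520 m^2
Stand BA = 225 * 0.0660520 = 14.8617 ≈ 14.86 m^2/ha

14.86 m^2/ha


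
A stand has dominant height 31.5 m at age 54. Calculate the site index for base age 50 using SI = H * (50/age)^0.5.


50/54 = 0.925926
(0.925926)^0.5 = 0.962250
SI = 31.5 * 0.962250 = 30.3109 ≈ 30.3 m

30.3 m


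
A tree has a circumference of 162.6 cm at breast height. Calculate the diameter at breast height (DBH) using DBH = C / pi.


DBH = C / pi = 162.6 / 3.141593 = 51.7572 ≈ 51.76 cm

51.76 cm


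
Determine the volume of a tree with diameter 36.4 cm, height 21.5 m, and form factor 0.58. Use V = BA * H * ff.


(D/200)^2 = (36.4/200)^2 = 0.182^2 = 0.033124
BA = 3.141593 * 0.033124 = 0.104062 m^2
V = 0.104062 * 21.5 * 0.58 = 1.29765 ≈ 1.298 m^3

1.298 m^3


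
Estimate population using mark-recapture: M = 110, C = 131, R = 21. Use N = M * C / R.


N = M * C / R = 110 * 131 / 21 = 14410 / 21 = 686.19 ≈ 686

686 individuals


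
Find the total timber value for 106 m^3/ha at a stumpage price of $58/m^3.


Value = 106 * 58 = $6148/ha

$6148/ha


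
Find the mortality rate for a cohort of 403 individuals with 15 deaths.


Mortality rate = 15 / 403 = 0.037221 ≈ 0.0372

0.0372


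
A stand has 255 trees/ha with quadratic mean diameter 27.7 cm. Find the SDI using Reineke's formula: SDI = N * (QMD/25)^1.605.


QMD/25 = 27.7/25 = 1.108
(1.108)^1.605 = exp(1.605 * ln(1.108)) = exp(1.605 * 0.102557) = exp(0.164604) = 1.17893
SDI = 255 * 1.17893 = 300.627 ≈ 301

301


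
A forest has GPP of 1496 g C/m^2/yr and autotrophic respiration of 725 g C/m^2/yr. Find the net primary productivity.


NPP = GPP - Ra = 1496 - 725 = 771 g C/m^2/yr

771 g C/m^2/yr


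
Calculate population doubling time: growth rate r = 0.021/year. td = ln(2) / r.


td = ln(2) / 0.021 = 0.693147 / 0.021 = 33.0070 ≈ 33.0 years

33.0 years


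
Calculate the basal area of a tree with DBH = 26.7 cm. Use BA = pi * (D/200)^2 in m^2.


D/200 = 26.7/200 = 0.1335 m
(D/200)^2 = 0.1335^2 = 0.01782225
BA = 3.141593 * 0.01782225 = 0.0559903 ≈ 0.0560 m^2

0.0560 m^2


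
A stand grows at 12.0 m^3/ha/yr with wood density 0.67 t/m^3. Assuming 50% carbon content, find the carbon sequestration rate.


C = 12.0 * 0.67 * 0.5 = 4.02 t C/ha/yr

4.02 t C/ha/yr


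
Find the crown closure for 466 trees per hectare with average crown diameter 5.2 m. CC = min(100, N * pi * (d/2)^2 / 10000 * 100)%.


(d/2)^2 = (5.2/2)^2 = 2.6^2 = 6.76
Crown area = 3.141593 * 6.76 = 21.2372 m^2
N * area / 10000 * 100 = 466 * 21.2372 / 10000 * 100 = 98.9654
CC = min(100, 98.9654) = 98.9654 ≈ 99.0%

99.0%


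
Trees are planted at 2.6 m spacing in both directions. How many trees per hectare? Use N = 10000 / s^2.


N = 10000 / 2.6^2 = 10000 / 6.76 = 1479.29 ≈ 1479 trees/ha

1479 trees/ha


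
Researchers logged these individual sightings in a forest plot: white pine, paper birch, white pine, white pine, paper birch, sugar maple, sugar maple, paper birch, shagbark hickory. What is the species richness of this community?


Total individuals logged = 9
Distinct species (count of individuals): white pine (3), paper birch (3), sugar maple (2), shagbark hickory (1)
Species richness = number of distinct species = 4

4


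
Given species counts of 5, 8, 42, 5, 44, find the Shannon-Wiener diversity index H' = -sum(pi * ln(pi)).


Total N = 5 + 8 + 42 + 5 + 44 = 104
Per-species terms:
  p = 5/104 = 0.048077; ln(p) = -3.034951; p*ln(p) = 0.048077 * (-3.034951) = -0.145911
  p = 8/104 = 0.076923; ln(p) = -2.564950; p*ln(p) = 0.076923 * (-2.564950) = -0.197304
  p = 42/104 = 0.403846; ln(p) = -0.906722; p*ln(p) = 0.403846 * (-0.906722) = -0.366176
  p = 5/104 = 0.048077; ln(p) = -3.034951; p*ln(p) = 0.048077 * (-3.034951) = -0.145911
  p = 44/104 = 0.423077; ln(p) = -0.860201; p*ln(p) = 0.423077 * (-0.860201) = -0.363931
sum(p*ln(p)) = (-0.145911) + (-0.197304) + (-0.366176) + (-0.145911) + (-0.363931) = -1.219233
H' = -(-1.219233) = 1.219233 ≈ 1.2192

1.2192


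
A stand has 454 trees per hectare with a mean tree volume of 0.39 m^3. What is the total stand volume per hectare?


V_stand = 454 * 0.39 = 177.06 ≈ 177.1 m^3/ha

177.1 m^3/ha


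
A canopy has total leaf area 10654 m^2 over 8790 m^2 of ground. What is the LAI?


LAI = 10654 / 8790 = 1.2121 ≈ 1.21

1.21


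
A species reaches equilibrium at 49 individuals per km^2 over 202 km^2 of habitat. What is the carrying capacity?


K = 49 * 202 = 9898 individuals

9898 individuals


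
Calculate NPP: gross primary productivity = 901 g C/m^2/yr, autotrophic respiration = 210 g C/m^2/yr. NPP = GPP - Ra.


NPP = GPP - Ra = 901 - 210 = 691 g C/m^2/yr

691 g C/m^2/yr


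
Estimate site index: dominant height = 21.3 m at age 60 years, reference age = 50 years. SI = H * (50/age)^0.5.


50/60 = 0.833333
(0.833333)^0.5 = 0.912871
SI = 21.3 * 0.912871 = 19.4442 ≈ 19.4 m

19.4 m


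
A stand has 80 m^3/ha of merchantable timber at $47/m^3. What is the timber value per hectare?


Value = 80 * 47 = $3760/ha

$3760/ha


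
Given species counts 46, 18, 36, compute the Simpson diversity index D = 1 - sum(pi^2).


Total N = 46 + 18 + 36 = 100
Per-species terms:
  p = 46/100 = 0.460000; p^2 = 0.460000^2 = 0.211600
  p = 18/100 = 0.180000; p^2 = 0.180000^2 = 0.032400
  p = 36/100 = 0.360000; p^2 = 0.360000^2 = 0.129600
sum(p^2) = 0.211600 + 0.032400 + 0.129600 = 0.373600
D = 1 - 0.373600 = 0.626400 ≈ 0.6264

0.6264


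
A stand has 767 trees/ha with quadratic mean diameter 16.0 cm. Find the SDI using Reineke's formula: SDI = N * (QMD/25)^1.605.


QMD/25 = 16.0/25 = 0.64
(0.64)^1.605 = exp(1.605 * ln(0.64)) = exp(1.605 * (-0.446287)) = exp(-0.716291) = 0.488561
SDI = 767 * 0.488561 = 374.726 ≈ 375

375


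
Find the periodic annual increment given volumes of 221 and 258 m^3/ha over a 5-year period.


PAI = (V2 - V1) / period = (258 - 221) / 5 = 37 / 5 = 7.40 m^3/ha/yr

7.40 m^3/ha/yr


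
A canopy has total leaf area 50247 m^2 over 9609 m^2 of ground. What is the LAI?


LAI = 50247 / 9609 = 5.2292 ≈ 5.23

5.23


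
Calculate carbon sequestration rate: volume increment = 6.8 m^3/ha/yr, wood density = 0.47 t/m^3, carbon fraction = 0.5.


C = 6.8 * 0.47 * 0.5 = 1.598 ≈ 1.60 t C/ha/yr

1.60 t C/ha/yr


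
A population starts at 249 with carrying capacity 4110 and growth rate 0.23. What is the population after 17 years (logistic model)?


(K - N0)/N0 = (4110 - 249)/249 = 3861/249 = 15.5060
r*t = 0.23 * 17 = 3.91; exp(-3.91) = 0.0200405
15.5060 * 0.0200405 = 0.310748
1 + 0.310748 = 1.31075
N = 4110 / 1.31075 = 3135.61 ≈ 3136

3136


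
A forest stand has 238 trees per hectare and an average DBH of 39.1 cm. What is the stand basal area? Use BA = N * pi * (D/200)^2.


(D/200)^2 = (39.1/200)^2 = 0.1955^2 = 0.03822025
Individual BA = 3.141593 * 0.03822025 = 0.120072 m^2
Stand BA = 238 * 0.120072 = 28.5771 ≈ 28.58 m^2/ha

28.58 m^2/ha


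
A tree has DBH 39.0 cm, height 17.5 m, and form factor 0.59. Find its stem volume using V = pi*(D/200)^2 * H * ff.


(D/200)^2 = (39.0/200)^2 = 0.195^2 = 0.038025
BA = 3.141593 * 0.038025 = 0.119459 m^2
V = 0.119459 * 17.5 * 0.59 = 1.23341 ≈ 1.233 m^3

1.233 m^3


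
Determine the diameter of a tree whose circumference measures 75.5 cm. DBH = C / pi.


DBH = C / pi = 75.5 / 3.141593 = 24.0324 ≈ 24.03 cm

24.03 cm


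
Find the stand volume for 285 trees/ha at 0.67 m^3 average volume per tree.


V_stand = 285 * 0.67 = 190.95 ≈ 191.0 m^3/ha

191.0 m^3/ha


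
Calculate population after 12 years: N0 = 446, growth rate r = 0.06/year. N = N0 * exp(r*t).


r*t = 0.06 * 12 = 0.72
exp(0.72) = 2.05443
N = 446 * 2.05443 = 916.276 ≈ 916

916


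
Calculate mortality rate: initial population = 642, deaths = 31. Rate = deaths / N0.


Mortality rate = 31 / 642 = 0.048287 ≈ 0.0483

0.0483


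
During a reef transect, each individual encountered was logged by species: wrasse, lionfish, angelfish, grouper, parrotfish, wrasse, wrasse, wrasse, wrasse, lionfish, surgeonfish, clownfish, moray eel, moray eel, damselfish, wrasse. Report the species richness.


Total individuals logged = 16
Distinct species (count of individuals): wrasse (6), lionfish (2), angelfish (1), grouper (1), parrotfish (1), surgeonfish (1), clownfish (1), moray eel (2), damselfish (1)
Species richness = number of distinct species = 9

9


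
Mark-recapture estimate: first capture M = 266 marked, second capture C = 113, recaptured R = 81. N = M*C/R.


N = M * C / R = 266 * 113 / 81 = 30058 / 81 = 371.09 ≈ 371

371 individuals


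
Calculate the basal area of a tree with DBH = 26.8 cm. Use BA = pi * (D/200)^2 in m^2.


D/200 = 26.8/200 = 0.134 m
(D/200)^2 = 0.134^2 = 0.017956
BA = 3.141593 * 0.017956 = 0.0564104 ≈ 0.0564 m^2

0.0564 m^2


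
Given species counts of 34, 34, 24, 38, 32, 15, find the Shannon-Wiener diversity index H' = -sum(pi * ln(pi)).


Total N = 34 + 34 + 24 + 38 + 32 + 15 = 177
Per-species terms:
  p = 34/177 = 0.192090; ln(p) = -1.649791; p*ln(p) = 0.192090 * (-1.649791) = -0.316908
  p = 34/177 = 0.192090; ln(p) = -1.649791; p*ln(p) = 0.192090 * (-1.649791) = -0.316908
  p = 24/177 = 0.135593; ln(p) = -1.998098; p*ln(p) = 0.135593 * (-1.998098) = -0.270928
  p = 38/177 = 0.214689; ln(p) = -1.538565; p*ln(p) = 0.214689 * (-1.538565) = -0.330313
  p = 32/177 = 0.180791; ln(p) = -1.710414; p*ln(p) = 0.180791 * (-1.710414) = -0.309227
  p = 15/177 = 0.084746; ln(p) = -2.468097; p*ln(p) = 0.084746 * (-2.468097) = -0.209161
sum(p*ln(p)) = (-0.316908) + (-0.316908) + (-0.270928) + (-0.330313) + (-0.309227) + (-0.209161) = -1.753445
H' = -(-1.753445) = 1.753445 ≈ 1.7534

1.7534


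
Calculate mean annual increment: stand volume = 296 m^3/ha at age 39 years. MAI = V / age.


MAI = 296 / 39 = 7.5897 ≈ 7.59 m^3/ha/yr

7.59 m^3/ha/yr


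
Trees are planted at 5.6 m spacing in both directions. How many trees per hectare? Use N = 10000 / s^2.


N = 10000 / 5.6^2 = 10000 / 31.36 = 318.878 ≈ 319 trees/ha

319 trees/ha


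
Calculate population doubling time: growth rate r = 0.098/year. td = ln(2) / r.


td = ln(2) / 0.098 = 0.693147 / 0.098 = 7.07293 ≈ 7.1 years

7.1 years


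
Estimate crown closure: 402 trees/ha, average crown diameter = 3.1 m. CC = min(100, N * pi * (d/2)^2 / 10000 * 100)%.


(d/2)^2 = (3.1/2)^2 = 1.55^2 = 2.4025
Crown area = 3.141593 * 2.4025 = 7.54768 m^2
N * area / 10000 * 100 = 402 * 7.54768 / 10000 * 100 = 30.3417
CC = min(100, 30.3417) = 30.3417 ≈ 30.3%

30.3%


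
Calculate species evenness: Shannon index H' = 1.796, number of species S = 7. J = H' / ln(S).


ln(7) = 1.94591
J = H' / ln(S) = 1.796 / 1.94591 = 0.922961 ≈ 0.9230

0.9230


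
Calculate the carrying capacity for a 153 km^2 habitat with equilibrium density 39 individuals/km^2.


K = 39 * 153 = 5967 individuals

5967 individuals


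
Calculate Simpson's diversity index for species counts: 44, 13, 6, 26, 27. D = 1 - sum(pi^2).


Total N = 44 + 13 + 6 + 26 + 27 = 116
Per-species terms:
  p = 44/116 = 0.379310; p^2 = 0.379310^2 = 0.143876
  p = 13/116 = 0.112069; p^2 = 0.112069^2 = 0.012559
  p = 6/116 = 0.051724; p^2 = 0.051724^2 = 0.002675
  p = 26/116 = 0.224138; p^2 = 0.224138^2 = 0.050238
  p = 27/116 = 0.232759; p^2 = 0.232759^2 = 0.054177
sum(p^2) = 0.143876 + 0.012559 + 0.002675 + 0.050238 + 0.054177 = 0.263525
D = 1 - 0.263525 = 0.736475 ≈ 0.7365

0.7365


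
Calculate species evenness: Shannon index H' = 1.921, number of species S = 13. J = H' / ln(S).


ln(13) = 2.56495
J = H' / ln(S) = 1.921 / 2.56495 = 0.748942 ≈ 0.7489

0.7489


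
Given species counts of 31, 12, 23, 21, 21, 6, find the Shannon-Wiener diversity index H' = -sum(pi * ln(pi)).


Total N = 31 + 12 + 23 + 21 + 21 + 6 = 114
Per-species terms:
  p = 31/114 = 0.271930; ln(p) = -1.302211; p*ln(p) = 0.271930 * (-1.302211) = -0.354110
  p = 12/114 = 0.105263; ln(p) = -2.251293; p*ln(p) = 0.105263 * (-2.251293) = -0.236978
  p = 23/114 = 0.201754; ln(p) = -1.600706; p*ln(p) = 0.201754 * (-1.600706) = -0.322949
  p = 21/114 = 0.184211; ln(p) = -1.691673; p*ln(p) = 0.184211 * (-1.691673) = -0.311625
  p = 21/114 = 0.184211; ln(p) = -1.691673; p*ln(p) = 0.184211 * (-1.691673) = -0.311625
  p = 6/114 = 0.052632; ln(p) = -2.944431; p*ln(p) = 0.052632 * (-2.944431) = -0.154971
sum(p*ln(p)) = (-0.354110) + (-0.236978) + (-0.322949) + (-0.311625) + (-0.311625) + (-0.154971) = -1.692258
H' = -(-1.692258) = 1.692258 ≈ 1.6923

1.6923


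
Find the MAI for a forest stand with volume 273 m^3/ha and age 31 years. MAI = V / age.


MAI = 273 / 31 = 8.8065 ≈ 8.81 m^3/ha/yr

8.81 m^3/ha/yr


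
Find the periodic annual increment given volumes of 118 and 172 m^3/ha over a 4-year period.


PAI = (V2 - V1) / period = (172 - 118) / 4 = 54 / 4 = 13.50 m^3/ha/yr

13.50 m^3/ha/yr


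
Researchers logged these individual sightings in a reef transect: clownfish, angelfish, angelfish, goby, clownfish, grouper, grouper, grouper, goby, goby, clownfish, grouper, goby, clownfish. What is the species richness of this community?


Total individuals logged = 14
Distinct species (count of individuals): clownfish (4), angelfish (2), goby (4), grouper (4)
Species richness = number of distinct species = 4

4


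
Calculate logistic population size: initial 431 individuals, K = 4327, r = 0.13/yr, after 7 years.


(K - N0)/N0 = (4327 - 431)/431 = 3896/431 = 9.03944
r*t = 0.13 * 7 = 0.91; exp(-0.91) = 0.402524
9.03944 * 0.402524 = 3.63859
1 + 3.63859 = 4.63859
N = 4327 / 4.63859 = 932.827 ≈ 933

933


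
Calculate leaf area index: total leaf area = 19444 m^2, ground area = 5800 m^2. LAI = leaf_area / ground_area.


LAI = 19444 / 5800 = 3.3524 ≈ 3.35

3.35


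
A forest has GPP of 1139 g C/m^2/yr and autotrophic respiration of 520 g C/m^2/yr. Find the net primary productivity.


NPP = GPP - Ra = 1139 - 520 = 619 g C/m^2/yr

619 g C/m^2/yr


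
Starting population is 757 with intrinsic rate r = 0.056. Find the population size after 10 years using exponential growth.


r*t = 0.056 * 10 = 0.56
exp(0.56) = 1.75067
N = 757 * 1.75067 = 1325.26 ≈ 1325

1325


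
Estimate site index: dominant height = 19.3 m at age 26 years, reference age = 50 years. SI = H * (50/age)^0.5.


50/26 = 1.92308
(1.92308)^0.5 = 1.38675
SI = 19.3 * 1.38675 = 26.7643 ≈ 26.8 m

26.8 m


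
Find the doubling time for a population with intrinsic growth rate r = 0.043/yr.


td = ln(2) / 0.043 = 0.693147 / 0.043 = 16.1197 ≈ 16.1 years

16.1 years


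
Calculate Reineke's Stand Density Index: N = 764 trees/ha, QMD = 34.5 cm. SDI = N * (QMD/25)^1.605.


QMD/25 = 34.5/25 = 1.38
(1.38)^1.605 = exp(1.605 * ln(1.38)) = exp(1.605 * 0.322083) = exp(0.516943) = 1.67689
SDI = 764 * 1.67689 = 1281.14 ≈ 1281

1281


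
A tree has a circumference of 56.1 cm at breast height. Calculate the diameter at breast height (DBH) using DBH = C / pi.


DBH = C / pi = 56.1 / 3.141593 = 17.8572 ≈ 17.86 cm

17.86 cm


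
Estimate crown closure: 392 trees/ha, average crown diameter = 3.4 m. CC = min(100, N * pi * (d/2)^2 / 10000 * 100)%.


(d/2)^2 = (3.4/2)^2 = 1.7^2 = 2.89
Crown area = 3.141593 * 2.89 = 9.07920 m^2
N * area / 10000 * 100 = 392 * 9.07920 / 10000 * 100 = 35.5905
CC = min(100, 35.5905) = 35.5905 ≈ 35.6%

35.6%


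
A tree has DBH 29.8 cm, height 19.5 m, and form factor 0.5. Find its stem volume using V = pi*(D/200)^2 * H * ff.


(D/200)^2 = (29.8/200)^2 = 0.149^2 = 0.022201
BA = 3.141593 * 0.022201 = 0.0697465 m^2
V = 0.0697465 * 19.5 * 0.5 = 0.680028 ≈ 0.680 m^3

0.680 m^3


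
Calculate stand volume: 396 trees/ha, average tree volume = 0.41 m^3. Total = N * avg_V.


V_stand = 396 * 0.41 = 162.36 ≈ 162.4 m^3/ha

162.4 m^3/ha


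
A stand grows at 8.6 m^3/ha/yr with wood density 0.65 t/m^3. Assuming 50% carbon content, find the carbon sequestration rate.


C = 8.6 * 0.65 * 0.5 = 2.795 ≈ 2.80 t C/ha/yr

2.80 t C/ha/yr


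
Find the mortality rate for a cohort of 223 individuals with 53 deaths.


Mortality rate = 53 / 223 = 0.237668 ≈ 0.2377

0.2377


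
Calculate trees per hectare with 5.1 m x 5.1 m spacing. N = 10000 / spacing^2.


N = 10000 / 5.1^2 = 10000 / 26.01 = 384.468 ≈ 384 trees/ha

384 trees/ha


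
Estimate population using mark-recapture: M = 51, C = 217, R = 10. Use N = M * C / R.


N = M * C / R = 51 * 217 / 10 = 11067 / 10 = 1106.70 ≈ 1107

1107 individuals


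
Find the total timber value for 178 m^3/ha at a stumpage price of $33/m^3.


Value = 178 * 33 = $5874/ha

$5874/ha


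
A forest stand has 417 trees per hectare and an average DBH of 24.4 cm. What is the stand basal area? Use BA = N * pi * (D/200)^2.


(D/200)^2 = (24.4/200)^2 = 0.122^2 = 0.014884
Individual BA = 3.141593 * 0.014884 = 0.0467595 m^2
Stand BA = 417 * 0.0467595 = 19.4987 ≈ 19.50 m^2/ha

19.50 m^2/ha


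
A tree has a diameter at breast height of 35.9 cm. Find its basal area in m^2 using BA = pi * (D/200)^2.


D/200 = 35.9/200 = 0.1795 m
(D/200)^2 = 0.1795^2 = 0.03222025
BA = 3.141593 * 0.03222025 = 0.101223 ≈ 0.1012 m^2

0.1012 m^2


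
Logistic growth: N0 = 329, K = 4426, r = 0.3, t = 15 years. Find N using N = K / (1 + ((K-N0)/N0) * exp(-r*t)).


(K - N0)/N0 = (4426 - 329)/329 = 4097/329 = 12.4529
r*t = 0.3 * 15 = 4.5; exp(-4.5) = 0.0111090
12.4529 * 0.0111090 = 0.138339
1 + 0.138339 = 1.13834
N = 4426 / 1.13834 = 3888.12 ≈ 3888

3888


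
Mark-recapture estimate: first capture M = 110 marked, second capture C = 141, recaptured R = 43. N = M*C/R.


N = M * C / R = 110 * 141 / 43 = 15510 / 43 = 360.70 ≈ 361

361 individuals


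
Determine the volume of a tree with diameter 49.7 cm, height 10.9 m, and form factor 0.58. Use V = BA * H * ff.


(D/200)^2 = (49.7/200)^2 = 0.2485^2 = 0.06175225
BA = 3.141593 * 0.06175225 = 0.194000 m^2
V = 0.194000 * 10.9 * 0.58 = 1.22647 ≈ 1.226 m^3

1.226 m^3


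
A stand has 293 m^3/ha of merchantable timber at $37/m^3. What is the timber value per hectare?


Value = 293 * 37 = $10841/ha

$10841/ha


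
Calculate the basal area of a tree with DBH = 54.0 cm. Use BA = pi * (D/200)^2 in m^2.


D/200 = 54.0/200 = 0.27 m
(D/200)^2 = 0.27^2 = 0.0729
BA = 3.141593 * 0.0729 = 0.229022 ≈ 0.2290 m^2

0.2290 m^2


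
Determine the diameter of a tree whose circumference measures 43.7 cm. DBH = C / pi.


DBH = C / pi = 43.7 / 3.141593 = 13.9101 ≈ 13.91 cm

13.91 cm


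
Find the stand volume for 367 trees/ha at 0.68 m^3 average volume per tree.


V_stand = 367 * 0.68 = 249.56 ≈ 249.6 m^3/ha

249.6 m^3/ha


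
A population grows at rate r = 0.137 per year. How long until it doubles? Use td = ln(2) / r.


td = ln(2) / 0.137 = 0.693147 / 0.137 = 5.05947 ≈ 5.1 years

5.1 years


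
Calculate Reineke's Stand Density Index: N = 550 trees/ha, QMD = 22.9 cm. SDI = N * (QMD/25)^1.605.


QMD/25 = 22.9/25 = 0.916
(0.916)^1.605 = exp(1.605 * ln(0.916)) = exp(1.605 * (-0.0877389)) = exp(-0.140821) = 0.868645
SDI = 550 * 0.868645 = 477.755 ≈ 478

478


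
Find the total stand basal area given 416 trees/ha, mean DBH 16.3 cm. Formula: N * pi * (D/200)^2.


(D/200)^2 = (16.3/200)^2 = 0.0815^2 = 0.00664225
Individual BA = 3.141593 * 0.00664225 = 0.0208672 m^2
Stand BA = 416 * 0.0208672 = 8.68076 ≈ 8.68 m^2/ha

8.68 m^2/ha


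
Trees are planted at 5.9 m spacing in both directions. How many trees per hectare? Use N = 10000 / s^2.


N = 10000 / 5.9^2 = 10000 / 34.81 = 287.274 ≈ 287 trees/ha

287 trees/ha


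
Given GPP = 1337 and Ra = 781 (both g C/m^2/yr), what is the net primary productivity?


NPP = GPP - Ra = 1337 - 781 = 556 g C/m^2/yr

556 g C/m^2/yr


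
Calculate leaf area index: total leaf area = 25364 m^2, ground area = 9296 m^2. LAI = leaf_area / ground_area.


LAI = 25364 / 9296 = 2.7285 ≈ 2.73

2.73


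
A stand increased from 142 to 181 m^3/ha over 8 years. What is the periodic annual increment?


PAI = (V2 - V1) / period = (181 - 142) / 8 = 39 / 8 = 4.8750 ≈ 4.88 m^3/ha/yr

4.88 m^3/ha/yr


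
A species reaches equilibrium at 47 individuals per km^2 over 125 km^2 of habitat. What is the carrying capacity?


K = 47 * 125 = 5875 individuals

5875 individuals


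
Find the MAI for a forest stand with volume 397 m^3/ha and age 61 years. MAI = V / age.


MAI = 397 / 61 = 6.5082 ≈ 6.51 m^3/ha/yr

6.51 m^3/ha/yr


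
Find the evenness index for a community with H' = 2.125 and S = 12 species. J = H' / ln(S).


ln(12) = 2.48491
J = H' / ln(S) = 2.125 / 2.48491 = 0.855162 ≈ 0.8552

0.8552


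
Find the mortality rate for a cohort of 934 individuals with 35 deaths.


Mortality rate = 35 / 934 = 0.037473 ≈ 0.0375

0.0375


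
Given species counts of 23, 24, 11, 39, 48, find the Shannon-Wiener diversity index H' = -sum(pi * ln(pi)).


Total N = 23 + 24 + 11 + 39 + 48 = 145
Per-species terms:
  p = 23/145 = 0.158621; ln(p) = -1.841238; p*ln(p) = 0.158621 * (-1.841238) = -0.292059
  p = 24/145 = 0.165517; ln(p) = -1.798681; p*ln(p) = 0.165517 * (-1.798681) = -0.297712
  p = 11/145 = 0.075862; ln(p) = -2.578839; p*ln(p) = 0.075862 * (-2.578839) = -0.195636
  p = 39/145 = 0.268966; ln(p) = -1.313170; p*ln(p) = 0.268966 * (-1.313170) = -0.353198
  p = 48/145 = 0.331034; ln(p) = -1.105534; p*ln(p) = 0.331034 * (-1.105534) = -0.365969
sum(p*ln(p)) = (-0.292059) + (-0.297712) + (-0.195636) + (-0.353198) + (-0.365969) = -1.504574
H' = -(-1.504574) = 1.504574 ≈ 1.5046

1.5046


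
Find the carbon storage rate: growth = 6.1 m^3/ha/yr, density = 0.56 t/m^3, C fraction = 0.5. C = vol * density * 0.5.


C = 6.1 * 0.56 * 0.5 = 1.708 ≈ 1.71 t C/ha/yr

1.71 t C/ha/yr


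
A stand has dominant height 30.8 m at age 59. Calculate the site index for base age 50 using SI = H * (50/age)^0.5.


50/59 = 0.847458
(0.847458)^0.5 = 0.920575
SI = 30.8 * 0.920575 = 28.3537 ≈ 28.4 m

28.4 m


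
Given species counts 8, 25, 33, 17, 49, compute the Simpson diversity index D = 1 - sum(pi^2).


Total N = 8 + 25 + 33 + 17 + 49 = 132
Per-species terms:
  p = 8/132 = 0.060606; p^2 = 0.060606^2 = 0.003673
  p = 25/132 = 0.189394; p^2 = 0.189394^2 = 0.035870
  p = 33/132 = 0.250000; p^2 = 0.250000^2 = 0.062500
  p = 17/132 = 0.128788; p^2 = 0.128788^2 = 0.016586
  p = 49/132 = 0.371212; p^2 = 0.371212^2 = 0.137798
sum(p^2) = 0.003673 + 0.035870 + 0.062500 + 0.016586 + 0.137798 = 0.256427
D = 1 - 0.256427 = 0.743573 ≈ 0.7436

0.7436
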